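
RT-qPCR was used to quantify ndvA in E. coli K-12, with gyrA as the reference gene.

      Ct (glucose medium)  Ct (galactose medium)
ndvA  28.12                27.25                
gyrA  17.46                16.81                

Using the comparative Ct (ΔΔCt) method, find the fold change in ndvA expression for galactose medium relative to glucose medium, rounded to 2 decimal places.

ΔCt(glucose medium) = 28.120 − 17.460 = 10.660
ΔCt(galactose medium) = 27.250 − 16.810 = 10.440
ΔΔCt = 10.440 − 10.660 = -0.220
Fold change = 2^(−(-0.220)) = 2^0.220 = 1.165

1.16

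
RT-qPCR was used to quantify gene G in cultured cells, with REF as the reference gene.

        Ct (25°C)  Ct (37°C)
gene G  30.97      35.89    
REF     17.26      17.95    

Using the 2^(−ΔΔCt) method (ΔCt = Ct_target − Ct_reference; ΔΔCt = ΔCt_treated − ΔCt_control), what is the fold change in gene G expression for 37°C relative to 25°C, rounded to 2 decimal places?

0.05

ΔCt(25°C) = 30.970 − 17.260 = 13.710
ΔCt(37°C) = 35.890 − 17.950 = 17.940
ΔΔCt = 17.940 − 13.710 = 4.230
Fold change = 2^(−4.230) = 0.053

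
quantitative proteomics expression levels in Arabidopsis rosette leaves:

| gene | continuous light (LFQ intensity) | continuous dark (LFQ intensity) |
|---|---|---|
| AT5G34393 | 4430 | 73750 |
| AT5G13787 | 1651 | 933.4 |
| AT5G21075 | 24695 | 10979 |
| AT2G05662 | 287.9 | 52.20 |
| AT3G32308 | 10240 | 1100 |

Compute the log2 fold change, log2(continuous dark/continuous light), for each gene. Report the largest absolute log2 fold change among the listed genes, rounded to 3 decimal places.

4.057

log2(73750/4430) = 4.057  (AT5G34393)
log2(933.4/1651) = -0.823  (AT5G13787)
log2(10979/24695) = -1.169  (AT5G21075)
log2(52.20/287.9) = -2.463  (AT2G05662)
log2(1100/10240) = -3.219  (AT3G32308)
The largest magnitude belongs to AT5G34393.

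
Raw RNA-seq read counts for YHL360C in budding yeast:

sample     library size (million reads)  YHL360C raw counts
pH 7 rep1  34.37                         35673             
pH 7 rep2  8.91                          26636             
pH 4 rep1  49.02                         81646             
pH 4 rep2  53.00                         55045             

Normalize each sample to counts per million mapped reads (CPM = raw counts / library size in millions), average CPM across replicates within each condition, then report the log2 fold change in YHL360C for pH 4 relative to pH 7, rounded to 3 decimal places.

CPM(pH 7 rep1) = 35673 / 34.37 = 1037.9110
CPM(pH 7 rep2) = 26636 / 8.91 = 2989.4501
CPM(pH 4 rep1) = 81646 / 49.02 = 1665.5651
CPM(pH 4 rep2) = 55045 / 53.00 = 1038.5849
mean CPM(pH 7) = 2013.6805; mean CPM(pH 4) = 1352.0750
Fold change = 1352.0750 / 2013.6805 = 0.67144
log2(0.67144) = -0.5747

-0.575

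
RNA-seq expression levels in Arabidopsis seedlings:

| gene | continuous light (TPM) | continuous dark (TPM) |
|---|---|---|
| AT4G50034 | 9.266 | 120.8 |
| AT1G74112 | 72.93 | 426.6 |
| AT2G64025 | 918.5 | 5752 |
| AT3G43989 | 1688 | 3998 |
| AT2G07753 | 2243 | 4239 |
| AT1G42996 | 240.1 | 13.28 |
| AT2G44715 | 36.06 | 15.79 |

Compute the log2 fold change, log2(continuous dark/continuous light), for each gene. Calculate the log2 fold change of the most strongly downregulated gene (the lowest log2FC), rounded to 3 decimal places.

log2(120.8/9.266) = 3.705  (AT4G50034)
log2(426.6/72.93) = 2.548  (AT1G74112)
log2(5752/918.5) = 2.647  (AT2G64025)
log2(3998/1688) = 1.244  (AT3G43989)
log2(4239/2243) = 0.918  (AT2G07753)
log2(13.28/240.1) = -4.176  (AT1G42996)
log2(15.79/36.06) = -1.191  (AT2G44715)
AT1G42996 is most strongly downregulated.

-4.176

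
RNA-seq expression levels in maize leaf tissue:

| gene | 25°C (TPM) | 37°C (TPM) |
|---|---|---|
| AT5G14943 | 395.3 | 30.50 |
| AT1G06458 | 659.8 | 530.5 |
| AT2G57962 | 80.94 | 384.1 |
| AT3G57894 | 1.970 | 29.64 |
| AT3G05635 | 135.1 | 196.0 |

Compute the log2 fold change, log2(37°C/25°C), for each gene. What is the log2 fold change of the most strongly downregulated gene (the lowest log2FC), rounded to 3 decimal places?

log2(30.50/395.3) = -3.696  (AT5G14943)
log2(530.5/659.8) = -0.315  (AT1G06458)
log2(384.1/80.94) = 2.247  (AT2G57962)
log2(29.64/1.970) = 3.911  (AT3G57894)
log2(196.0/135.1) = 0.537  (AT3G05635)
AT5G14943 is most strongly downregulated.

-3.696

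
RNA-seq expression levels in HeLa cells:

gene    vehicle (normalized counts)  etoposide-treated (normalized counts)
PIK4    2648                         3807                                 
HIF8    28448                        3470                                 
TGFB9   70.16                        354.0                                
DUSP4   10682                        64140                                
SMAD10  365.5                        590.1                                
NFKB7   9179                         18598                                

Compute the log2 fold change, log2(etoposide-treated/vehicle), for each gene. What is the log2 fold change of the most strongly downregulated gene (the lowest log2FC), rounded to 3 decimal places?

-3.035

log2(3807/2648) = 0.524  (PIK4)
log2(3470/28448) = -3.035  (HIF8)
log2(354.0/70.16) = 2.335  (TGFB9)
log2(64140/10682) = 2.586  (DUSP4)
log2(590.1/365.5) = 0.691  (SMAD10)
log2(18598/9179) = 1.019  (NFKB7)
HIF8 is most strongly downregulated.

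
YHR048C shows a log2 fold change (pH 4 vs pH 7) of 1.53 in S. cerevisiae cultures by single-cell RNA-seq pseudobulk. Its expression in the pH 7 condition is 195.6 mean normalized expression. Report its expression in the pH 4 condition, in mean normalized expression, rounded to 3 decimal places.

Fold change = 2^(1.53) = 2.8879
pH 4 expression = 195.6 × 2.8879 = 564.865

564.865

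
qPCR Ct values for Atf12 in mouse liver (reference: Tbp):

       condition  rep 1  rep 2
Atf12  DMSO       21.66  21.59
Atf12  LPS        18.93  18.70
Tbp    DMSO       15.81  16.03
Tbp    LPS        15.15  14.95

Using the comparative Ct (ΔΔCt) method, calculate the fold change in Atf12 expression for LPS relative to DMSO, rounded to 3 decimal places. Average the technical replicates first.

Mean Ct: Atf12 DMSO 21.625; Atf12 LPS 18.815; Tbp DMSO 15.920; Tbp LPS 15.050
ΔCt(DMSO) = 21.625 − 15.920 = 5.705
ΔCt(LPS) = 18.815 − 15.050 = 3.765
ΔΔCt = 3.765 − 5.705 = -1.940
Fold change = 2^(−(-1.940)) = 2^1.940 = 3.8371

3.837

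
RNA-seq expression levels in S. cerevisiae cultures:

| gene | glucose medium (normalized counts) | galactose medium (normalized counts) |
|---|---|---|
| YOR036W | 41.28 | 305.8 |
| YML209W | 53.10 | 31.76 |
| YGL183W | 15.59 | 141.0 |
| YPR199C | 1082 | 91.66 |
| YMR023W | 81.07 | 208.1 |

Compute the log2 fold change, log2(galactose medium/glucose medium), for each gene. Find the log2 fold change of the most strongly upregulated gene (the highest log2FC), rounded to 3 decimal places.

log2(305.8/41.28) = 2.889  (YOR036W)
log2(31.76/53.10) = -0.742  (YML209W)
log2(141.0/15.59) = 3.177  (YGL183W)
log2(91.66/1082) = -3.561  (YPR199C)
log2(208.1/81.07) = 1.360  (YMR023W)
YGL183W is most strongly upregulated.

3.177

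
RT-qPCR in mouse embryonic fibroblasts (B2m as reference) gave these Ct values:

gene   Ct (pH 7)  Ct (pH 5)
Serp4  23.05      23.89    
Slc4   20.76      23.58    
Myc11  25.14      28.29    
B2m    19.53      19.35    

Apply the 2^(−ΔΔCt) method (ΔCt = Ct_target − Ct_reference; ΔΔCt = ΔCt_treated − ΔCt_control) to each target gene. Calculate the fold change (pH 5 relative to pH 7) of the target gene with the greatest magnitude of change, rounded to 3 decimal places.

0.099

Serp4: ΔΔCt = (23.89−19.35) − (23.05−19.53) = 4.54 − 3.52 = 1.02; fold change = 2^-1.02 = 0.493
Slc4: ΔΔCt = (23.58−19.35) − (20.76−19.53) = 4.23 − 1.23 = 3.00; fold change = 2^-3.00 = 0.125
Myc11: ΔΔCt = (28.29−19.35) − (25.14−19.53) = 8.94 − 5.61 = 3.33; fold change = 2^-3.33 = 0.099
Myc11 has the largest |ΔΔCt| = 3.33.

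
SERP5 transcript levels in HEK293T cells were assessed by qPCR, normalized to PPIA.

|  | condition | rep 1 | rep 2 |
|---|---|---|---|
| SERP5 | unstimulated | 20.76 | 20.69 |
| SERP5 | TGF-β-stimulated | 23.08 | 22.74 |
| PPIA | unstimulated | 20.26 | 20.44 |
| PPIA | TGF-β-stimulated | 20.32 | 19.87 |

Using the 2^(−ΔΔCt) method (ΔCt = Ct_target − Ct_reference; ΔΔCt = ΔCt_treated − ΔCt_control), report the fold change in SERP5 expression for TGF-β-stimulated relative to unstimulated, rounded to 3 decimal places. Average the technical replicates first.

0.184

Mean Ct: SERP5 unstimulated 20.725; SERP5 TGF-β-stimulated 22.910; PPIA unstimulated 20.350; PPIA TGF-β-stimulated 20.095
ΔCt(unstimulated) = 20.725 − 20.350 = 0.375
ΔCt(TGF-β-stimulated) = 22.910 − 20.095 = 2.815
ΔΔCt = 2.815 − 0.375 = 2.440
Fold change = 2^(−2.440) = 0.1843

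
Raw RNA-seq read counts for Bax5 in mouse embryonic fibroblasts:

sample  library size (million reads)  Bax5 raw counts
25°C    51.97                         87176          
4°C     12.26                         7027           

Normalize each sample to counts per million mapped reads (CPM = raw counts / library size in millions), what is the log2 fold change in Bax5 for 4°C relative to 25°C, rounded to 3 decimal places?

CPM(25°C) = 87176 / 51.97 = 1677.4293
CPM(4°C) = 7027 / 12.26 = 573.1648
Fold change = 573.1648 / 1677.4293 = 0.34169
log2(0.34169) = -1.5492

-1.549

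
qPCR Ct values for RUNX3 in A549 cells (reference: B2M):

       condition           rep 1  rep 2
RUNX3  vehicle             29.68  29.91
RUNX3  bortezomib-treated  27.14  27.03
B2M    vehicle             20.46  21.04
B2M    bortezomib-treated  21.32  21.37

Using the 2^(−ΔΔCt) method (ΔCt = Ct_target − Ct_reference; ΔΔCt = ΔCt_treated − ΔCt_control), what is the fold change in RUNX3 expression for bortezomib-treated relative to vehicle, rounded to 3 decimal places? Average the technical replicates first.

Mean Ct: RUNX3 vehicle 29.795; RUNX3 bortezomib-treated 27.085; B2M vehicle 20.750; B2M bortezomib-treated 21.345
ΔCt(vehicle) = 29.795 − 20.750 = 9.045
ΔCt(bortezomib-treated) = 27.085 − 21.345 = 5.740
ΔΔCt = 5.740 − 9.045 = -3.305
Fold change = 2^(−(-3.305)) = 2^3.305 = 9.8833

9.883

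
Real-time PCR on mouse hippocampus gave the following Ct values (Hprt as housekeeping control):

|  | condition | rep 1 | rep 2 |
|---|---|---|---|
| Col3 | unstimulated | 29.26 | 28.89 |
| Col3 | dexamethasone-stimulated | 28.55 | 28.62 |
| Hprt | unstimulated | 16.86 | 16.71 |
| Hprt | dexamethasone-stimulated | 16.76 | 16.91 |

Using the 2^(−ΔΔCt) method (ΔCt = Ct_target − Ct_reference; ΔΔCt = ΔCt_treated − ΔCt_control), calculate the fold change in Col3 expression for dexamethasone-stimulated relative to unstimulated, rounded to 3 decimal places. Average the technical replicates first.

1.454

Mean Ct: Col3 unstimulated 29.075; Col3 dexamethasone-stimulated 28.585; Hprt unstimulated 16.785; Hprt dexamethasone-stimulated 16.835
ΔCt(unstimulated) = 29.075 − 16.785 = 12.290
ΔCt(dexamethasone-stimulated) = 28.585 − 16.835 = 11.750
ΔΔCt = 11.750 − 12.290 = -0.540
Fold change = 2^(−(-0.540)) = 2^0.540 = 1.4540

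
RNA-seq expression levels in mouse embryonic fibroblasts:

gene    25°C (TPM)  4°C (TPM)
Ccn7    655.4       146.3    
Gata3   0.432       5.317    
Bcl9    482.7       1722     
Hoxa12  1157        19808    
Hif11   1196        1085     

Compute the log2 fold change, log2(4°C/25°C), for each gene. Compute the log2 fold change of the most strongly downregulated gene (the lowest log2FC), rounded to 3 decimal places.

log2(146.3/655.4) = -2.163  (Ccn7)
log2(5.317/0.432) = 3.622  (Gata3)
log2(1722/482.7) = 1.835  (Bcl9)
log2(19808/1157) = 4.098  (Hoxa12)
log2(1085/1196) = -0.141  (Hif11)
Ccn7 is most strongly downregulated.

-2.163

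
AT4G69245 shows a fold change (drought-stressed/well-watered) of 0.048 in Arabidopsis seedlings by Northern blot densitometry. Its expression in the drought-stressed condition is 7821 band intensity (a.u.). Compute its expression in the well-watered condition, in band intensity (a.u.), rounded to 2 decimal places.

162937.50

well-watered expression = 7821 / 0.048 = 162937.50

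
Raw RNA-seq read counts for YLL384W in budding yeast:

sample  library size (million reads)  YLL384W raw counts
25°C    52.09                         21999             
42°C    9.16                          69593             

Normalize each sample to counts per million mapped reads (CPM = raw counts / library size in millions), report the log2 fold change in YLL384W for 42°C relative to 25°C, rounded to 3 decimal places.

CPM(25°C) = 21999 / 52.09 = 422.3267
CPM(42°C) = 69593 / 9.16 = 7597.4891
Fold change = 7597.4891 / 422.3267 = 17.98960
log2(17.98960) = 4.1691

4.169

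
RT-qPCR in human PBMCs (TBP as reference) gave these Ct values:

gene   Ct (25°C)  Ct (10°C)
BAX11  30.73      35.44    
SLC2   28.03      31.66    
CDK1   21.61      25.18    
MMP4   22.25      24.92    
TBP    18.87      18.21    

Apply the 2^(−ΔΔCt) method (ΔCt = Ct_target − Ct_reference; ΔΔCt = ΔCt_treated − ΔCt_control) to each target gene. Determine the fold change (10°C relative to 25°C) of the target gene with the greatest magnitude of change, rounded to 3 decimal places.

BAX11: ΔΔCt = (35.44−18.21) − (30.73−18.87) = 17.23 − 11.86 = 5.37; fold change = 2^-5.37 = 0.024
SLC2: ΔΔCt = (31.66−18.21) − (28.03−18.87) = 13.45 − 9.16 = 4.29; fold change = 2^-4.29 = 0.051
CDK1: ΔΔCt = (25.18−18.21) − (21.61−18.87) = 6.97 − 2.74 = 4.23; fold change = 2^-4.23 = 0.053
MMP4: ΔΔCt = (24.92−18.21) − (22.25−18.87) = 6.71 − 3.38 = 3.33; fold change = 2^-3.33 = 0.099
BAX11 has the largest |ΔΔCt| = 5.37.

0.024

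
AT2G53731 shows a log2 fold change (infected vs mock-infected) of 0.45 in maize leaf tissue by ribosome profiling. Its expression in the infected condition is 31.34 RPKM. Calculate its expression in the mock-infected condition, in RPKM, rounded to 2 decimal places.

Fold change = 2^(0.45) = 1.3660
mock-infected expression = 31.34 / 1.3660 = 22.94

22.94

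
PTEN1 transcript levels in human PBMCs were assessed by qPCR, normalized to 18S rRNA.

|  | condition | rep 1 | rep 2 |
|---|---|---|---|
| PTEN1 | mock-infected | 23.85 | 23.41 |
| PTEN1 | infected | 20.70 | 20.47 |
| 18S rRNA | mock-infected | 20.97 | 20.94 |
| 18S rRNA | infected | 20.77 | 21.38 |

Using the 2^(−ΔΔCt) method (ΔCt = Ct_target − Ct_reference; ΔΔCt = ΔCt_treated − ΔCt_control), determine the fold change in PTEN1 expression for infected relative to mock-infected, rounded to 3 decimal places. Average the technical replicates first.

8.969

Mean Ct: PTEN1 mock-infected 23.630; PTEN1 infected 20.585; 18S rRNA mock-infected 20.955; 18S rRNA infected 21.075
ΔCt(mock-infected) = 23.630 − 20.955 = 2.675
ΔCt(infected) = 20.585 − 21.075 = -0.490
ΔΔCt = -0.490 − 2.675 = -3.165
Fold change = 2^(−(-3.165)) = 2^3.165 = 8.9693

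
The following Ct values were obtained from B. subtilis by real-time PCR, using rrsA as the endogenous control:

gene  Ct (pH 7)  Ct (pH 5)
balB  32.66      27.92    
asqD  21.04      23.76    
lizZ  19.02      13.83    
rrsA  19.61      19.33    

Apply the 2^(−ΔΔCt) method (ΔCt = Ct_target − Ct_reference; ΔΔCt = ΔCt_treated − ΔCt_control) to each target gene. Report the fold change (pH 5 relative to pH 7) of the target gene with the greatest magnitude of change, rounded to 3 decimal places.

balB: ΔΔCt = (27.92−19.33) − (32.66−19.61) = 8.59 − 13.05 = -4.46; fold change = 2^4.46 = 22.009
asqD: ΔΔCt = (23.76−19.33) − (21.04−19.61) = 4.43 − 1.43 = 3.00; fold change = 2^-3.00 = 0.125
lizZ: ΔΔCt = (13.83−19.33) − (19.02−19.61) = -5.50 − (-0.59) = -4.91; fold change = 2^4.91 = 30.065
lizZ has the largest |ΔΔCt| = 4.91.

30.065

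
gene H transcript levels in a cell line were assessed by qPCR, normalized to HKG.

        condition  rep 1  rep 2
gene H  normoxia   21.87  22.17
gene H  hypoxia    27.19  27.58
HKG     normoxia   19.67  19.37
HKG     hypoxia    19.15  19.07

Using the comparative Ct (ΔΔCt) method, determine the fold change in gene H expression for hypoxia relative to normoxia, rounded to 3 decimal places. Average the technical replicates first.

Mean Ct: gene H normoxia 22.020; gene H hypoxia 27.385; HKG normoxia 19.520; HKG hypoxia 19.110
ΔCt(normoxia) = 22.020 − 19.520 = 2.500
ΔCt(hypoxia) = 27.385 − 19.110 = 8.275
ΔΔCt = 8.275 − 2.500 = 5.775
Fold change = 2^(−5.775) = 0.0183

0.018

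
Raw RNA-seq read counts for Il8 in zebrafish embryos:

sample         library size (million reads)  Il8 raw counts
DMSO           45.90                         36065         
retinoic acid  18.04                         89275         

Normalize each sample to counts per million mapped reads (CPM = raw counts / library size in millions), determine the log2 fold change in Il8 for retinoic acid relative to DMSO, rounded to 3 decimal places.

CPM(DMSO) = 36065 / 45.90 = 785.7298
CPM(retinoic acid) = 89275 / 18.04 = 4948.7251
Fold change = 4948.7251 / 785.7298 = 6.29825
log2(6.29825) = 2.6550

2.655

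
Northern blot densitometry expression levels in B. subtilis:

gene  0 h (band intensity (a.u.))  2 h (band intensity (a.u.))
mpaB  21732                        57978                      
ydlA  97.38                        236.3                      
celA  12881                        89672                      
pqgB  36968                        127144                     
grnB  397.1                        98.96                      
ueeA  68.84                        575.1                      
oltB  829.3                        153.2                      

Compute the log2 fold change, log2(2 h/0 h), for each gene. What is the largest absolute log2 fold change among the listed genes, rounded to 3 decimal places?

3.062

log2(57978/21732) = 1.416  (mpaB)
log2(236.3/97.38) = 1.279  (ydlA)
log2(89672/12881) = 2.799  (celA)
log2(127144/36968) = 1.782  (pqgB)
log2(98.96/397.1) = -2.005  (grnB)
log2(575.1/68.84) = 3.062  (ueeA)
log2(153.2/829.3) = -2.436  (oltB)
The largest magnitude belongs to ueeA.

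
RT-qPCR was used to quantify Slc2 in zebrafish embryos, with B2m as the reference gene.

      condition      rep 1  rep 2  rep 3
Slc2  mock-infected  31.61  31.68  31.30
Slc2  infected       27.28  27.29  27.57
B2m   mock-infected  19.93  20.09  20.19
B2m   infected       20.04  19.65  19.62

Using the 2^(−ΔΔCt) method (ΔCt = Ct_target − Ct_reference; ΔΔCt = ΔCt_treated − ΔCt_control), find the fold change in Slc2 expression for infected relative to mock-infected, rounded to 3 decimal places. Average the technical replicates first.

Mean Ct: Slc2 mock-infected 31.530; Slc2 infected 27.380; B2m mock-infected 20.070; B2m infected 19.770
ΔCt(mock-infected) = 31.530 − 20.070 = 11.460
ΔCt(infected) = 27.380 − 19.770 = 7.610
ΔΔCt = 7.610 − 11.460 = -3.850
Fold change = 2^(−(-3.850)) = 2^3.850 = 14.4200

14.420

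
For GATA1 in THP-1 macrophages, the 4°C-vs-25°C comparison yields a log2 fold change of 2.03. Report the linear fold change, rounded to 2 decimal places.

Fold change = 2^(2.03) = 4.084

4.08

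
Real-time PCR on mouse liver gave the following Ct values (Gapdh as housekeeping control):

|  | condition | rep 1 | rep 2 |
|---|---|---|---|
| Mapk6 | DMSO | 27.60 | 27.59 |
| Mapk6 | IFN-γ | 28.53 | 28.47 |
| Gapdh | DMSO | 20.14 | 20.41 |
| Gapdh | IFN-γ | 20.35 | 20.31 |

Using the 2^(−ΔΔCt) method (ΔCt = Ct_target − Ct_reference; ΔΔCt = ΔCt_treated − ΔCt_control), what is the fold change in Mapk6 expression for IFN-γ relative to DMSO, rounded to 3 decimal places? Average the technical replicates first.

0.555

Mean Ct: Mapk6 DMSO 27.595; Mapk6 IFN-γ 28.500; Gapdh DMSO 20.275; Gapdh IFN-γ 20.330
ΔCt(DMSO) = 27.595 − 20.275 = 7.320
ΔCt(IFN-γ) = 28.500 − 20.330 = 8.170
ΔΔCt = 8.170 − 7.320 = 0.850
Fold change = 2^(−0.850) = 0.5548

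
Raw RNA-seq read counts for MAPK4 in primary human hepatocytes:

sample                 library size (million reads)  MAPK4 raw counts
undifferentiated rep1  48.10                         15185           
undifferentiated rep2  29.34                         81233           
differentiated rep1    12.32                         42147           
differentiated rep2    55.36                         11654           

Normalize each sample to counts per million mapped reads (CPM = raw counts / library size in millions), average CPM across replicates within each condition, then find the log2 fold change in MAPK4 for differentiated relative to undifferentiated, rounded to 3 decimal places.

CPM(undifferentiated rep1) = 15185 / 48.10 = 315.6965
CPM(undifferentiated rep2) = 81233 / 29.34 = 2768.6776
CPM(differentiated rep1) = 42147 / 12.32 = 3421.0227
CPM(differentiated rep2) = 11654 / 55.36 = 210.5130
mean CPM(undifferentiated) = 1542.1870; mean CPM(differentiated) = 1815.7679
Fold change = 1815.7679 / 1542.1870 = 1.17740
log2(1.17740) = 0.2356

0.236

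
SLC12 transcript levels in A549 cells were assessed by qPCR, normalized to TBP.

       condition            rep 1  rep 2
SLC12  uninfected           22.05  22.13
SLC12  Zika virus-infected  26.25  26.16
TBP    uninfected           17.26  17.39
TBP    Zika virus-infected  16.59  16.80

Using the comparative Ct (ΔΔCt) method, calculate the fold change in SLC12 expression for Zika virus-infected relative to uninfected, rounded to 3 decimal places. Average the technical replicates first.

0.037

Mean Ct: SLC12 uninfected 22.090; SLC12 Zika virus-infected 26.205; TBP uninfected 17.325; TBP Zika virus-infected 16.695
ΔCt(uninfected) = 22.090 − 17.325 = 4.765
ΔCt(Zika virus-infected) = 26.205 − 16.695 = 9.510
ΔΔCt = 9.510 − 4.765 = 4.745
Fold change = 2^(−4.745) = 0.0373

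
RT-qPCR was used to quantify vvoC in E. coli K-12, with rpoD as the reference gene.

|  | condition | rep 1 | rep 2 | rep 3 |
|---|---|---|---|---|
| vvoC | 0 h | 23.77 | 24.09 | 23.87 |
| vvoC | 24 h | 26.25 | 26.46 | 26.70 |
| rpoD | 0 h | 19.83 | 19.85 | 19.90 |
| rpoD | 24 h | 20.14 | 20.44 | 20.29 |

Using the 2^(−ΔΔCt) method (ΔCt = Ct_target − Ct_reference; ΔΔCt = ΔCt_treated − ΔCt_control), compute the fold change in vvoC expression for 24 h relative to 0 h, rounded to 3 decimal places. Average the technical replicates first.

0.228

Mean Ct: vvoC 0 h 23.910; vvoC 24 h 26.470; rpoD 0 h 19.860; rpoD 24 h 20.290
ΔCt(0 h) = 23.910 − 19.860 = 4.050
ΔCt(24 h) = 26.470 − 20.290 = 6.180
ΔΔCt = 6.180 − 4.050 = 2.130
Fold change = 2^(−2.130) = 0.2285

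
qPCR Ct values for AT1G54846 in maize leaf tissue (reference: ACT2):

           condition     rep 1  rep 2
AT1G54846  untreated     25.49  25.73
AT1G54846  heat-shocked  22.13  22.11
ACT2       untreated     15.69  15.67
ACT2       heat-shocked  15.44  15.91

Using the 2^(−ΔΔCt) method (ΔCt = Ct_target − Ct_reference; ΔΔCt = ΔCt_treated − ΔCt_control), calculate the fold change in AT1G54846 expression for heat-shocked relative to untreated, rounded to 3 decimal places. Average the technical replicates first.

Mean Ct: AT1G54846 untreated 25.610; AT1G54846 heat-shocked 22.120; ACT2 untreated 15.680; ACT2 heat-shocked 15.675
ΔCt(untreated) = 25.610 − 15.680 = 9.930
ΔCt(heat-shocked) = 22.120 − 15.675 = 6.445
ΔΔCt = 6.445 − 9.930 = -3.485
Fold change = 2^(−(-3.485)) = 2^3.485 = 11.1967

11.197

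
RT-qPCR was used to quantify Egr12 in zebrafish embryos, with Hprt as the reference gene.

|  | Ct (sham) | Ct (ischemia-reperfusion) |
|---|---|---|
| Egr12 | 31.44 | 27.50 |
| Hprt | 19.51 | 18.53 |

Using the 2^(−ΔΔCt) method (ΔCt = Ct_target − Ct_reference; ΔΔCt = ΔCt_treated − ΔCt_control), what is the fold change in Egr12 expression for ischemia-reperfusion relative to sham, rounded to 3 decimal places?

7.781

ΔCt(sham) = 31.440 − 19.510 = 11.930
ΔCt(ischemia-reperfusion) = 27.500 − 18.530 = 8.970
ΔΔCt = 8.970 − 11.930 = -2.960
Fold change = 2^(−(-2.960)) = 2^2.960 = 7.7812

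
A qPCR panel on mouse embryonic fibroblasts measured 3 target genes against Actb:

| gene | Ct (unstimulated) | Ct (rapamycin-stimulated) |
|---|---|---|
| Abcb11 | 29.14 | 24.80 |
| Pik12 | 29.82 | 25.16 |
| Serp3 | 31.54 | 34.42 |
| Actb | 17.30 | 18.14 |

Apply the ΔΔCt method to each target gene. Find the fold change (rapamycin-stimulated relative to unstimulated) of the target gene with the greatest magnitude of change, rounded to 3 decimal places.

Abcb11: ΔΔCt = (24.80−18.14) − (29.14−17.30) = 6.66 − 11.84 = -5.18; fold change = 2^5.18 = 36.252
Pik12: ΔΔCt = (25.16−18.14) − (29.82−17.30) = 7.02 − 12.52 = -5.50; fold change = 2^5.50 = 45.255
Serp3: ΔΔCt = (34.42−18.14) − (31.54−17.30) = 16.28 − 14.24 = 2.04; fold change = 2^-2.04 = 0.243
Pik12 has the largest |ΔΔCt| = 5.50.

45.255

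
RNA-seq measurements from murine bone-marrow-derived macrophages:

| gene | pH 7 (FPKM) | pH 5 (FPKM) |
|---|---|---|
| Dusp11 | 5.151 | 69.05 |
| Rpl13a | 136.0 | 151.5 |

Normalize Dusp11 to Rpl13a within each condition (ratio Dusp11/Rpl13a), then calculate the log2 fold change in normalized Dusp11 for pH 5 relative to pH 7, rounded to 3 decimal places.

3.589

Dusp11/Rpl13a (pH 7) = 5.151 / 136.0 = 0.037875
Dusp11/Rpl13a (pH 5) = 69.05 / 151.5 = 0.45578
Fold change = 0.45578 / 0.037875 = 12.0337
log2(12.0337) = 3.5890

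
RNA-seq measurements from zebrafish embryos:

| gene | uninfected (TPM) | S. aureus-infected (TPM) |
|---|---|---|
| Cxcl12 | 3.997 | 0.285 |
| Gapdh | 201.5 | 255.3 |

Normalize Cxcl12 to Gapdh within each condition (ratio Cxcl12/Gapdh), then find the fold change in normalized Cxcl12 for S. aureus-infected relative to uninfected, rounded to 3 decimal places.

0.056

Cxcl12/Gapdh (uninfected) = 3.997 / 201.5 = 0.019836
Cxcl12/Gapdh (S. aureus-infected) = 0.285 / 255.3 = 0.0011163
Fold change = 0.0011163 / 0.019836 = 0.0563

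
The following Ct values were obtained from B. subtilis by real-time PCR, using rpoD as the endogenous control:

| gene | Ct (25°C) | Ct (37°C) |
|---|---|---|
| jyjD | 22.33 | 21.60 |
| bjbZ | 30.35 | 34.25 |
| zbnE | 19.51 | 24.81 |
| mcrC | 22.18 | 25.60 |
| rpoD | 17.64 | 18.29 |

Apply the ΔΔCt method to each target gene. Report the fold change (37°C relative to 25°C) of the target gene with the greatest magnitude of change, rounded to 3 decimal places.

jyjD: ΔΔCt = (21.60−18.29) − (22.33−17.64) = 3.31 − 4.69 = -1.38; fold change = 2^1.38 = 2.603
bjbZ: ΔΔCt = (34.25−18.29) − (30.35−17.64) = 15.96 − 12.71 = 3.25; fold change = 2^-3.25 = 0.105
zbnE: ΔΔCt = (24.81−18.29) − (19.51−17.64) = 6.52 − 1.87 = 4.65; fold change = 2^-4.65 = 0.040
mcrC: ΔΔCt = (25.60−18.29) − (22.18−17.64) = 7.31 − 4.54 = 2.77; fold change = 2^-2.77 = 0.147
zbnE has the largest |ΔΔCt| = 4.65.

0.040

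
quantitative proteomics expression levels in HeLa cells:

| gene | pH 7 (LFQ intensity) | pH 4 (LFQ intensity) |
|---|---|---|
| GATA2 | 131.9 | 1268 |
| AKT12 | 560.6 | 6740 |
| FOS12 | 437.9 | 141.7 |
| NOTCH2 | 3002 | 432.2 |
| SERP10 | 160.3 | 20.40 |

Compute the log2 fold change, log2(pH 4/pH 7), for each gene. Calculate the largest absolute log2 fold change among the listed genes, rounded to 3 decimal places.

log2(1268/131.9) = 3.265  (GATA2)
log2(6740/560.6) = 3.588  (AKT12)
log2(141.7/437.9) = -1.628  (FOS12)
log2(432.2/3002) = -2.796  (NOTCH2)
log2(20.40/160.3) = -2.974  (SERP10)
The largest magnitude belongs to AKT12.

3.588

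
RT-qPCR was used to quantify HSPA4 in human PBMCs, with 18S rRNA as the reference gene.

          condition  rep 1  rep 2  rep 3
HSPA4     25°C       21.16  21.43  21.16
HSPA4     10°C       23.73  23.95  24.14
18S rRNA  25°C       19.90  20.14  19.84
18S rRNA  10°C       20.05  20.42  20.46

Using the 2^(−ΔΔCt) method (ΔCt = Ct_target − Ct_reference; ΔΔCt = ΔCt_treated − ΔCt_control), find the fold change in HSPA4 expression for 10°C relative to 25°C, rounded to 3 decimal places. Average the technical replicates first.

Mean Ct: HSPA4 25°C 21.250; HSPA4 10°C 23.940; 18S rRNA 25°C 19.960; 18S rRNA 10°C 20.310
ΔCt(25°C) = 21.250 − 19.960 = 1.290
ΔCt(10°C) = 23.940 − 20.310 = 3.630
ΔΔCt = 3.630 − 1.290 = 2.340
Fold change = 2^(−2.340) = 0.1975

0.198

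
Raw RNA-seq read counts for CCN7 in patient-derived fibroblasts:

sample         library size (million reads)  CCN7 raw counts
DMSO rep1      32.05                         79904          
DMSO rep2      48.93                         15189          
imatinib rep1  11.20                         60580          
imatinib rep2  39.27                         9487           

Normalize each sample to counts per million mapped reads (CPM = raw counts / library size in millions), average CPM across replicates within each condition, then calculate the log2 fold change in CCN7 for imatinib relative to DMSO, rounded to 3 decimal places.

CPM(DMSO rep1) = 79904 / 32.05 = 2493.1045
CPM(DMSO rep2) = 15189 / 48.93 = 310.4231
CPM(imatinib rep1) = 60580 / 11.20 = 5408.9286
CPM(imatinib rep2) = 9487 / 39.27 = 241.5839
mean CPM(DMSO) = 1401.7638; mean CPM(imatinib) = 2825.2562
Fold change = 2825.2562 / 1401.7638 = 2.01550
log2(2.01550) = 1.0111

1.011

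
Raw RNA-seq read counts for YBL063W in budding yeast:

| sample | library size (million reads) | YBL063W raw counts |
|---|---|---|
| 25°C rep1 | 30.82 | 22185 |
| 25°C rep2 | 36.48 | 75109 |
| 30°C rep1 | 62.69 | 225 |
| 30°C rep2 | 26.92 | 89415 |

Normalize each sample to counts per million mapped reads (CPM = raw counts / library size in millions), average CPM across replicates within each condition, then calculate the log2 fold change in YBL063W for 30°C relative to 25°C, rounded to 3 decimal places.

0.259

CPM(25°C rep1) = 22185 / 30.82 = 719.8248
CPM(25°C rep2) = 75109 / 36.48 = 2058.9090
CPM(30°C rep1) = 225 / 62.69 = 3.5891
CPM(30°C rep2) = 89415 / 26.92 = 3321.5082
mean CPM(25°C) = 1389.3669; mean CPM(30°C) = 1662.5486
Fold change = 1662.5486 / 1389.3669 = 1.19662
log2(1.19662) = 0.2590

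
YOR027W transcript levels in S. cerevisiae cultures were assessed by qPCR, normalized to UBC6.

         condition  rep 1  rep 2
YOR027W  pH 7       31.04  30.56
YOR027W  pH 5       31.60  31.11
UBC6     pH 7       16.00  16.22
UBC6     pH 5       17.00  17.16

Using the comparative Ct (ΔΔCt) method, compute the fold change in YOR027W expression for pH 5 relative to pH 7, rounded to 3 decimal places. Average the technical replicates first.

1.333

Mean Ct: YOR027W pH 7 30.800; YOR027W pH 5 31.355; UBC6 pH 7 16.110; UBC6 pH 5 17.080
ΔCt(pH 7) = 30.800 − 16.110 = 14.690
ΔCt(pH 5) = 31.355 − 17.080 = 14.275
ΔΔCt = 14.275 − 14.690 = -0.415
Fold change = 2^(−(-0.415)) = 2^0.415 = 1.3333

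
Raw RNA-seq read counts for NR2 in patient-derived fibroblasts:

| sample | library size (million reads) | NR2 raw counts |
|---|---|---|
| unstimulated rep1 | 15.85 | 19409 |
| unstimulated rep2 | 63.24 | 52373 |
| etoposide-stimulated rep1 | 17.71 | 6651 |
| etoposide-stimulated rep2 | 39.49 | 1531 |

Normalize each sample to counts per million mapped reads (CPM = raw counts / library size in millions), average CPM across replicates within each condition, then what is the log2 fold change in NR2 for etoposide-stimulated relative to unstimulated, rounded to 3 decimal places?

CPM(unstimulated rep1) = 19409 / 15.85 = 1224.5426
CPM(unstimulated rep2) = 52373 / 63.24 = 828.1626
CPM(etoposide-stimulated rep1) = 6651 / 17.71 = 375.5505
CPM(etoposide-stimulated rep2) = 1531 / 39.49 = 38.7693
mean CPM(unstimulated) = 1026.3526; mean CPM(etoposide-stimulated) = 207.1599
Fold change = 207.1599 / 1026.3526 = 0.20184
log2(0.20184) = -2.3087

-2.309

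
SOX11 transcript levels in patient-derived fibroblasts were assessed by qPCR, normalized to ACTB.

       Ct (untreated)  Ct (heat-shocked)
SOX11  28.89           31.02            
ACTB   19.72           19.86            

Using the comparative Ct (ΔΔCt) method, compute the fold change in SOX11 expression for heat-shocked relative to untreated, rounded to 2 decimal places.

0.25

ΔCt(untreated) = 28.890 − 19.720 = 9.170
ΔCt(heat-shocked) = 31.020 − 19.860 = 11.160
ΔΔCt = 11.160 − 9.170 = 1.990
Fold change = 2^(−1.990) = 0.252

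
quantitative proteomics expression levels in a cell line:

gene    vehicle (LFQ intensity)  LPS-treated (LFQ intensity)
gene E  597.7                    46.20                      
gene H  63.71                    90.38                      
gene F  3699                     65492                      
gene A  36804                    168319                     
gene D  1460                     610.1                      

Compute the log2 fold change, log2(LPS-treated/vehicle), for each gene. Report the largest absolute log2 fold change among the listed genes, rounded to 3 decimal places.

log2(46.20/597.7) = -3.693  (gene E)
log2(90.38/63.71) = 0.504  (gene H)
log2(65492/3699) = 4.146  (gene F)
log2(168319/36804) = 2.193  (gene A)
log2(610.1/1460) = -1.259  (gene D)
The largest magnitude belongs to gene F.

4.146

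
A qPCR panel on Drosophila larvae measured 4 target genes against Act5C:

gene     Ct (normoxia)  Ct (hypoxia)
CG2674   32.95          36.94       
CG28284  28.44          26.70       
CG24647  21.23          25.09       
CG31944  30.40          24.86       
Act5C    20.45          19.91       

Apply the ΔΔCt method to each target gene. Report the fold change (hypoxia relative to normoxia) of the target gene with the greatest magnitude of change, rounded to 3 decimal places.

CG2674: ΔΔCt = (36.94−19.91) − (32.95−20.45) = 17.03 − 12.50 = 4.53; fold change = 2^-4.53 = 0.043
CG28284: ΔΔCt = (26.70−19.91) − (28.44−20.45) = 6.79 − 7.99 = -1.20; fold change = 2^1.20 = 2.297
CG24647: ΔΔCt = (25.09−19.91) − (21.23−20.45) = 5.18 − 0.78 = 4.40; fold change = 2^-4.40 = 0.047
CG31944: ΔΔCt = (24.86−19.91) − (30.40−20.45) = 4.95 − 9.95 = -5.00; fold change = 2^5.00 = 32.000
CG31944 has the largest |ΔΔCt| = 5.00.

32.000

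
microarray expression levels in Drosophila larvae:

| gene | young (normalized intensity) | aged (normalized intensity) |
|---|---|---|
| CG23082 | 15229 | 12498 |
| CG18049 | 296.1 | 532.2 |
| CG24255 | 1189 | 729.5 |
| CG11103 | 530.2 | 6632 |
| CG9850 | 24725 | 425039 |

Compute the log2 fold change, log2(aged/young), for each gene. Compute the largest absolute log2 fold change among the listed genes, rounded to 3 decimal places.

4.104

log2(12498/15229) = -0.285  (CG23082)
log2(532.2/296.1) = 0.846  (CG18049)
log2(729.5/1189) = -0.705  (CG24255)
log2(6632/530.2) = 3.645  (CG11103)
log2(425039/24725) = 4.104  (CG9850)
The largest magnitude belongs to CG9850.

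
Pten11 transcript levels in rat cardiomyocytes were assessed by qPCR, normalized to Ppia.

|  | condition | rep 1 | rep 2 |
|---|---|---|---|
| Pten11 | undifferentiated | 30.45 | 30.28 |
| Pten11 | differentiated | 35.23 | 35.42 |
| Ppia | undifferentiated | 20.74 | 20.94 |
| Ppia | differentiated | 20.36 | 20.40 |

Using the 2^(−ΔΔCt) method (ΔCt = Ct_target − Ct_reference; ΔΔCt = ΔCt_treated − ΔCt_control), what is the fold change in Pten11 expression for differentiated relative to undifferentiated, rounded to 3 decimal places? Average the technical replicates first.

Mean Ct: Pten11 undifferentiated 30.365; Pten11 differentiated 35.325; Ppia undifferentiated 20.840; Ppia differentiated 20.380
ΔCt(undifferentiated) = 30.365 − 20.840 = 9.525
ΔCt(differentiated) = 35.325 − 20.380 = 14.945
ΔΔCt = 14.945 − 9.525 = 5.420
Fold change = 2^(−5.420) = 0.0234

0.023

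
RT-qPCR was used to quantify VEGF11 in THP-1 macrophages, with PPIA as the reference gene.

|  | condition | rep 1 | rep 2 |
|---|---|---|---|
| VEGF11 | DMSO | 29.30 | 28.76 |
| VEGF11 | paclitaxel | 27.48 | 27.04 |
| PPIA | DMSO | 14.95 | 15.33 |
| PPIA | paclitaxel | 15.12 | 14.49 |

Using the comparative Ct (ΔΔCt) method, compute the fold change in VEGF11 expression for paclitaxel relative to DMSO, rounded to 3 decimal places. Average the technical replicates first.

Mean Ct: VEGF11 DMSO 29.030; VEGF11 paclitaxel 27.260; PPIA DMSO 15.140; PPIA paclitaxel 14.805
ΔCt(DMSO) = 29.030 − 15.140 = 13.890
ΔCt(paclitaxel) = 27.260 − 14.805 = 12.455
ΔΔCt = 12.455 − 13.890 = -1.435
Fold change = 2^(−(-1.435)) = 2^1.435 = 2.7038

2.704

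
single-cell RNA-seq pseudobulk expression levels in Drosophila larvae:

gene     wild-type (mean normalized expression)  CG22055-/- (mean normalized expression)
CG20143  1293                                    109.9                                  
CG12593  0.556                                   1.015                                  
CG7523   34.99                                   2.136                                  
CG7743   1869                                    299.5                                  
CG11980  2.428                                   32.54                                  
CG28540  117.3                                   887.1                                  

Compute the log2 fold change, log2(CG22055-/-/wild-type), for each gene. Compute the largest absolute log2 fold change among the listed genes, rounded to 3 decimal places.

4.034

log2(109.9/1293) = -3.556  (CG20143)
log2(1.015/0.556) = 0.868  (CG12593)
log2(2.136/34.99) = -4.034  (CG7523)
log2(299.5/1869) = -2.642  (CG7743)
log2(32.54/2.428) = 3.744  (CG11980)
log2(887.1/117.3) = 2.919  (CG28540)
The largest magnitude belongs to CG7523.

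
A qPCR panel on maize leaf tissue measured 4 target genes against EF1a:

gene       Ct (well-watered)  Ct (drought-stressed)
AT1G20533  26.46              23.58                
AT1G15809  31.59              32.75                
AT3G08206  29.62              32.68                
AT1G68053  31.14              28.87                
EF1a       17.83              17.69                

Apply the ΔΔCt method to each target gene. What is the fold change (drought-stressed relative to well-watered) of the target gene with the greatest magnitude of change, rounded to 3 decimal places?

0.109

AT1G20533: ΔΔCt = (23.58−17.69) − (26.46−17.83) = 5.89 − 8.63 = -2.74; fold change = 2^2.74 = 6.681
AT1G15809: ΔΔCt = (32.75−17.69) − (31.59−17.83) = 15.06 − 13.76 = 1.30; fold change = 2^-1.30 = 0.406
AT3G08206: ΔΔCt = (32.68−17.69) − (29.62−17.83) = 14.99 − 11.79 = 3.20; fold change = 2^-3.20 = 0.109
AT1G68053: ΔΔCt = (28.87−17.69) − (31.14−17.83) = 11.18 − 13.31 = -2.13; fold change = 2^2.13 = 4.377
AT3G08206 has the largest |ΔΔCt| = 3.20.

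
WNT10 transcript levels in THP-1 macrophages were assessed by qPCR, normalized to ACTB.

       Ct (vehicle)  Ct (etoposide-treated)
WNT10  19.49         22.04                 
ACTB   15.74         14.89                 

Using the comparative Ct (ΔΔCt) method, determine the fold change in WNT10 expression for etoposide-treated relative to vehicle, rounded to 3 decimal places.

0.095

ΔCt(vehicle) = 19.490 − 15.740 = 3.750
ΔCt(etoposide-treated) = 22.040 − 14.890 = 7.150
ΔΔCt = 7.150 − 3.750 = 3.400
Fold change = 2^(−3.400) = 0.0947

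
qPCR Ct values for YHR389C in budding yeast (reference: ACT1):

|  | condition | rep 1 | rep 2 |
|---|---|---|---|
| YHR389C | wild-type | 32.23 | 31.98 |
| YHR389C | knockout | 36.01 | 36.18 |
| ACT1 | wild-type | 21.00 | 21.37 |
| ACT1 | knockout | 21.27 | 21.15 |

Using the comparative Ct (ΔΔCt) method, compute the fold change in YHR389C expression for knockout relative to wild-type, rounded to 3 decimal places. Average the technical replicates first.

Mean Ct: YHR389C wild-type 32.105; YHR389C knockout 36.095; ACT1 wild-type 21.185; ACT1 knockout 21.210
ΔCt(wild-type) = 32.105 − 21.185 = 10.920
ΔCt(knockout) = 36.095 − 21.210 = 14.885
ΔΔCt = 14.885 − 10.920 = 3.965
Fold change = 2^(−3.965) = 0.0640

0.064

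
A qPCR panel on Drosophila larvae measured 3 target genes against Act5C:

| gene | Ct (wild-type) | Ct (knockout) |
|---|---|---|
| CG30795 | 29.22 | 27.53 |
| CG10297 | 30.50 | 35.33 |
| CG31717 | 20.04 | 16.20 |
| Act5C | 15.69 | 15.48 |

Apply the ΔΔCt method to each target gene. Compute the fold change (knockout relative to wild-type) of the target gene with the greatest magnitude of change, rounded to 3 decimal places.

CG30795: ΔΔCt = (27.53−15.48) − (29.22−15.69) = 12.05 − 13.53 = -1.48; fold change = 2^1.48 = 2.789
CG10297: ΔΔCt = (35.33−15.48) − (30.50−15.69) = 19.85 − 14.81 = 5.04; fold change = 2^-5.04 = 0.030
CG31717: ΔΔCt = (16.20−15.48) − (20.04−15.69) = 0.72 − 4.35 = -3.63; fold change = 2^3.63 = 12.381
CG10297 has the largest |ΔΔCt| = 5.04.

0.030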